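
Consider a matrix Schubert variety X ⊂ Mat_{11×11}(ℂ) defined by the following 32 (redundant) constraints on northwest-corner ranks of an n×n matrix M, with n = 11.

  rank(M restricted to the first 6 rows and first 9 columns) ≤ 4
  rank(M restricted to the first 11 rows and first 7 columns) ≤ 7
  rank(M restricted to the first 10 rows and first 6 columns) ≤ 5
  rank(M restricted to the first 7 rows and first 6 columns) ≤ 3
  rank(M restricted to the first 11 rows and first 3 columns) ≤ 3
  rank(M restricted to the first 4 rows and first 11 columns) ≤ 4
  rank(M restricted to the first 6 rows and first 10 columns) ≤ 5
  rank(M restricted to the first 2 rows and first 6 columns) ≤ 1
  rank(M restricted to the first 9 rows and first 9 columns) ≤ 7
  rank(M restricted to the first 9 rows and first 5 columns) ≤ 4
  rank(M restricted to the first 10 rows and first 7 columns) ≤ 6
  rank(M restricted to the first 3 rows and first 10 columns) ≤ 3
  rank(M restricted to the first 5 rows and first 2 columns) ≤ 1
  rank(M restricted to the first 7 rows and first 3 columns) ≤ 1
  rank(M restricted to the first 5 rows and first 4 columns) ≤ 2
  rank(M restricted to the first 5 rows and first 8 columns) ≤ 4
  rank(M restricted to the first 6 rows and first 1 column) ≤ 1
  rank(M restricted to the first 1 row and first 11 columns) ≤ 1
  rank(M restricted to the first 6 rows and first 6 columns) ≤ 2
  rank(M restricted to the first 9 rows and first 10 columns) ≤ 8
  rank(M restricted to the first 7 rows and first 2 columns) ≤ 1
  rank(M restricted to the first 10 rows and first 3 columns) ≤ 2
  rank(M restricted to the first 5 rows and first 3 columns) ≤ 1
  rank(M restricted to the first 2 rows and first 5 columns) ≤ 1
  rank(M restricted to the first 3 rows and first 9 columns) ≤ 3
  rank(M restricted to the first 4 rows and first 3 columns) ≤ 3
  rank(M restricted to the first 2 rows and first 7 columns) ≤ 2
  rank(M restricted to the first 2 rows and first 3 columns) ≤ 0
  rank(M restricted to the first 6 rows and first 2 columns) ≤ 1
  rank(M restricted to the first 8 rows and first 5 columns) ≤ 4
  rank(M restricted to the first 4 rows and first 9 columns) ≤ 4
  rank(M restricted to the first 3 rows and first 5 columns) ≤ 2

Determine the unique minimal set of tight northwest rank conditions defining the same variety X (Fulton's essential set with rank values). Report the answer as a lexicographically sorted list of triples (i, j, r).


Rank table r_w(11×11) implied by the 32 constraints:

  R[1]: 0  0  0  1  1  1  1  1  1  1  1
  R[2]: 0  0  0  1  1  1  2  2  2  2  2
  R[3]: 1  1  1  2  2  2  3  3  3  3  3
  R[4]: 1  1  1  2  2  2  3  4  4  4  4
  R[5]: 1  1  1  2  2  2  3  4  4  5  5
  R[6]: 1  1  1  2  2  2  3  4  4  5  6
  R[7]: 1  1  1  2  3  3  4  5  5  6  7
  R[8]: 1  2  2  3  4  4  5  6  6  7  8
  R[9]: 1  2  2  3  4  5  6  7  7  8  9
  R[10]: 1  2  2  3  4  5  6  7  8  9  10
  R[11]: 1  2  3  4  5  6  7  8  9  10  11

second differences of R give the permutation w = (4, 7, 1, 8, 10, 11, 5, 2, 6, 9, 3).

D(w) has 26 cells with 6 SE-corners; essential set:

[(2, 3, 0), (2, 6, 1), (6, 6, 2), (6, 9, 4), (7, 3, 1), (10, 3, 2)]


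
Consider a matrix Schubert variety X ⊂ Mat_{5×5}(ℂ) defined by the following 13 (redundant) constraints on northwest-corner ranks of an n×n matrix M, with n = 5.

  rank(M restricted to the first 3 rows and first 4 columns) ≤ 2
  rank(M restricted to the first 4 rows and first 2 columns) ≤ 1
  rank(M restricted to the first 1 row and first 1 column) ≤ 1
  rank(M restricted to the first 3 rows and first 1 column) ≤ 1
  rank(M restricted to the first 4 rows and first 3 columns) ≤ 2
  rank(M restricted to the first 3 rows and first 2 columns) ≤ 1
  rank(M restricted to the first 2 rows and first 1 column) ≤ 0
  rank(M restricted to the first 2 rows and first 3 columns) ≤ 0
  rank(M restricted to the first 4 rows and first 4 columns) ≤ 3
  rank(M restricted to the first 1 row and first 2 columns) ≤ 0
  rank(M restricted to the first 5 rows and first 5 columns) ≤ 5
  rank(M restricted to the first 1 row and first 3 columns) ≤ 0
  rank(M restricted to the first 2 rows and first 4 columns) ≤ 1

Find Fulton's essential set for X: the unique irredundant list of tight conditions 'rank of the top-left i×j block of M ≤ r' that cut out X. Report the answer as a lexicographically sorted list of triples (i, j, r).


Rank table r_w(5×5) implied by the 13 constraints:

  i=1: 0, 0, 0, 1, 1
  i=2: 0, 0, 0, 1, 2
  i=3: 1, 1, 1, 2, 3
  i=4: 1, 1, 2, 3, 4
  i=5: 1, 2, 3, 4, 5

the unique w with this rank table is (4, 5, 1, 3, 2).

Fulton essential set (2 of the 7 Rothe cells):

[(2, 3, 0), (4, 2, 1)]


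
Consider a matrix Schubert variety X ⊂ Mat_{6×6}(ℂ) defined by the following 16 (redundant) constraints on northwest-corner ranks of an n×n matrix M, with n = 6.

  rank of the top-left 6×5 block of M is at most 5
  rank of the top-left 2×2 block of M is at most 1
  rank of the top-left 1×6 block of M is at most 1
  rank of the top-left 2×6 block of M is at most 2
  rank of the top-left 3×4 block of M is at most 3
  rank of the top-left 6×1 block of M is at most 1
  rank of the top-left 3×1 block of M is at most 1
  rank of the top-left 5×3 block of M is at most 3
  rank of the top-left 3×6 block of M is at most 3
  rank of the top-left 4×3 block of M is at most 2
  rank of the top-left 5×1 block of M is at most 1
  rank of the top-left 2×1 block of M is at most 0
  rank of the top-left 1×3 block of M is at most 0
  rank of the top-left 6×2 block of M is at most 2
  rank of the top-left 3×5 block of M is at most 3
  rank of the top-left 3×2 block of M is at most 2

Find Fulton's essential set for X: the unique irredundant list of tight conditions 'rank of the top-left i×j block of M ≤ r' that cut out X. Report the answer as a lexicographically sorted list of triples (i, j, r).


Recovering R(i,j) via the rank-extension bound from the 16 conditions:

  i=1: 0  0  0  1  1  1
  i=2: 0  1  1  2  2  2
  i=3: 1  2  2  3  3  3
  i=4: 1  2  2  3  4  4
  i=5: 1  2  3  4  5  5
  i=6: 1  2  3  4  5  6

hence w(1..6) = (4, 2, 1, 5, 3, 6).

|D(w)|=5, |Ess(w)|=3:

[(1, 3, 0), (2, 1, 0), (4, 3, 2)]


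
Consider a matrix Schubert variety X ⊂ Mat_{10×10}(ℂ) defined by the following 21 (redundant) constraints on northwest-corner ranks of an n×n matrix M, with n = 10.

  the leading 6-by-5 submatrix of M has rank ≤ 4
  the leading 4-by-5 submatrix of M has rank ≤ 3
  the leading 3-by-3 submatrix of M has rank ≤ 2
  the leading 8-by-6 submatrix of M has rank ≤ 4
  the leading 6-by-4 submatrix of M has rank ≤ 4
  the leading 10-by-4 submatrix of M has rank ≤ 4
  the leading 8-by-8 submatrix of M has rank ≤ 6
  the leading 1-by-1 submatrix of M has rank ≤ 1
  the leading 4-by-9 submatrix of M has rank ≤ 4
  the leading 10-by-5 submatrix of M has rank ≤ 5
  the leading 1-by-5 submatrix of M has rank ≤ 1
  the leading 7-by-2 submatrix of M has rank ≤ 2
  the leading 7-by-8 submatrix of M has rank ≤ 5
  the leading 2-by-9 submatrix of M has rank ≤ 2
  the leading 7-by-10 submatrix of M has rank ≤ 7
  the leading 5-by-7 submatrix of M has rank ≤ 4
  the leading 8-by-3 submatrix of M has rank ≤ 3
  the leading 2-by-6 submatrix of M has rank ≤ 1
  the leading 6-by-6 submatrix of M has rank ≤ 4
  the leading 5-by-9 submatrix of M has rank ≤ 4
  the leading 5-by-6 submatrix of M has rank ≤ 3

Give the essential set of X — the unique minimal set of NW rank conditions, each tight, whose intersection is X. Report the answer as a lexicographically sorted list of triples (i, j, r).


Rank table r_w(10×10) implied by the 21 constraints:

  R[1]: 1, 1, 1, 1, 1, 1, 1, 1, 1, 1
  R[2]: 1, 1, 1, 1, 1, 1, 2, 2, 2, 2
  R[3]: 1, 2, 2, 2, 2, 2, 3, 3, 3, 3
  R[4]: 1, 2, 3, 3, 3, 3, 4, 4, 4, 4
  R[5]: 1, 2, 3, 3, 3, 3, 4, 4, 4, 5
  R[6]: 1, 2, 3, 4, 4, 4, 5, 5, 5, 6
  R[7]: 1, 2, 3, 4, 4, 4, 5, 5, 6, 7
  R[8]: 1, 2, 3, 4, 4, 4, 5, 6, 7, 8
  R[9]: 1, 2, 3, 4, 5, 5, 6, 7, 8, 9
  R[10]: 1, 2, 3, 4, 5, 6, 7, 8, 9, 10

the unique w with this rank table is (1, 7, 2, 3, 10, 4, 9, 8, 5, 6).

5 SE-corners of the 15-cell Rothe diagram give Ess(w):

[(2, 6, 1), (5, 6, 3), (5, 9, 4), (7, 8, 5), (8, 6, 4)]


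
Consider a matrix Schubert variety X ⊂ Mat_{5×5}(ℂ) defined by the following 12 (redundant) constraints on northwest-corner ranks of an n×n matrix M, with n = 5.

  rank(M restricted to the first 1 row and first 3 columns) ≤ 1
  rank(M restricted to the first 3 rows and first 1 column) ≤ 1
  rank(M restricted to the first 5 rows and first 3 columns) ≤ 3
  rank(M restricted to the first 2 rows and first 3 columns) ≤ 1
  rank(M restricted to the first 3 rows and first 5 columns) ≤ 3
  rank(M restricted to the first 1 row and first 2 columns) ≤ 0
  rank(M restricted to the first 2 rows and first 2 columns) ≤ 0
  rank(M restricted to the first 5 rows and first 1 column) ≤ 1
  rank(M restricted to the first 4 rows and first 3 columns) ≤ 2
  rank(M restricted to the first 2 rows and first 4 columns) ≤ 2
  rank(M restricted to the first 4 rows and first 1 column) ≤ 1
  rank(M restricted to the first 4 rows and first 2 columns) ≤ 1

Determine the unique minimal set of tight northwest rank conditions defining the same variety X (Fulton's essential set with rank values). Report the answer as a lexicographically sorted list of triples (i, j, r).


Rank table r_w(5×5) implied by the 12 constraints:

  0 0 1 1 1
  0 0 1 2 2
  1 1 2 3 3
  1 1 2 3 4
  1 2 3 4 5

second differences of R give the permutation w = (3, 4, 1, 5, 2).

Rothe diagram D(w) (5 cells), 2 SE-corners (essential conditions):

[(2, 2, 0), (4, 2, 1)]


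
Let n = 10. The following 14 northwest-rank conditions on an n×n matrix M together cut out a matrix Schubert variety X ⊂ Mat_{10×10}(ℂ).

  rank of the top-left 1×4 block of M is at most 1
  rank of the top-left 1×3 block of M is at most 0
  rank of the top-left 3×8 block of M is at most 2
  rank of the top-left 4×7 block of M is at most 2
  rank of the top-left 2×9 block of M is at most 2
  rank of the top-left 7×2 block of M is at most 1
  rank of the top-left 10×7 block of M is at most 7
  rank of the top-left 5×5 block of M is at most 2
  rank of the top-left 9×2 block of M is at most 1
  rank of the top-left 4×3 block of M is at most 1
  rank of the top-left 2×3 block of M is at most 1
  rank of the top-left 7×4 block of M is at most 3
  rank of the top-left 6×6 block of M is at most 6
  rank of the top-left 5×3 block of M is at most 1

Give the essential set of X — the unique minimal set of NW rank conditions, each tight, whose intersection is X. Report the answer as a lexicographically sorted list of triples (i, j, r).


Propagating the 14 rank bounds to every northwest block:

  0 0 0 1 1 1 1 1 1 1
  1 1 1 2 2 2 2 2 2 2
  1 1 1 2 2 2 2 2 3 3
  1 1 1 2 2 2 2 3 4 4
  1 1 1 2 2 3 3 4 5 5
  1 1 2 3 3 4 4 5 6 6
  1 1 2 3 4 5 5 6 7 7
  1 1 2 3 4 5 6 7 8 8
  1 1 2 3 4 5 6 7 8 9
  1 2 3 4 5 6 7 8 9 10

giving w = (4, 1, 9, 8, 6, 3, 5, 7, 10, 2) via Δ²R.

Rothe diagram D(w) (21 cells), 6 SE-corners (essential conditions):

[(1, 3, 0), (3, 8, 2), (4, 7, 2), (5, 3, 1), (5, 5, 2), (9, 2, 1)]


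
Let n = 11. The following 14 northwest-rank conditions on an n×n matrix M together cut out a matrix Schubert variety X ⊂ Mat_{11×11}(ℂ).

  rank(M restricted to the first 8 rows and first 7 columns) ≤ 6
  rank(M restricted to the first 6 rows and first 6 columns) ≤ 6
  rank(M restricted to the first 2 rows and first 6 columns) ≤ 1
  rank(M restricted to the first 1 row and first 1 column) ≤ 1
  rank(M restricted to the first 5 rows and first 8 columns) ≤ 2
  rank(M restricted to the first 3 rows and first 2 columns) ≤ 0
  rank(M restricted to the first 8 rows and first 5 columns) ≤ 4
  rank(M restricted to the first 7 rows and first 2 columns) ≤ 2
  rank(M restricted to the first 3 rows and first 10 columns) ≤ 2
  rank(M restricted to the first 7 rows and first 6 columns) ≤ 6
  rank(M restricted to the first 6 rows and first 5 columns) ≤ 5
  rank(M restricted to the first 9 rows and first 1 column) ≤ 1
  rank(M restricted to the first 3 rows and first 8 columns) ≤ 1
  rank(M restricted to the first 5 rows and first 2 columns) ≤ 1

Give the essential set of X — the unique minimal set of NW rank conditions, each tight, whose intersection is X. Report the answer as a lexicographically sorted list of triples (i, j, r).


Computing R[i][j] = min implied NW-rank bound (n=11, 14 conditions):

  0, 0, 1, 1, 1, 1, 1, 1, 1, 1, 1
  0, 0, 1, 1, 1, 1, 1, 1, 2, 2, 2
  0, 0, 1, 1, 1, 1, 1, 1, 2, 2, 3
  1, 1, 2, 2, 2, 2, 2, 2, 3, 3, 4
  1, 1, 2, 2, 2, 2, 2, 2, 3, 4, 5
  1, 2, 3, 3, 3, 3, 3, 3, 4, 5, 6
  1, 2, 3, 4, 4, 4, 4, 4, 5, 6, 7
  1, 2, 3, 4, 4, 5, 5, 5, 6, 7, 8
  1, 2, 3, 4, 5, 6, 6, 6, 7, 8, 9
  1, 2, 3, 4, 5, 6, 7, 7, 8, 9, 10
  1, 2, 3, 4, 5, 6, 7, 8, 9, 10, 11

so w = (3, 9, 11, 1, 10, 2, 4, 6, 5, 7, 8).

|D(w)|=24, |Ess(w)|=6:

[(3, 2, 0), (3, 8, 1), (3, 10, 2), (5, 2, 1), (5, 8, 2), (8, 5, 4)]


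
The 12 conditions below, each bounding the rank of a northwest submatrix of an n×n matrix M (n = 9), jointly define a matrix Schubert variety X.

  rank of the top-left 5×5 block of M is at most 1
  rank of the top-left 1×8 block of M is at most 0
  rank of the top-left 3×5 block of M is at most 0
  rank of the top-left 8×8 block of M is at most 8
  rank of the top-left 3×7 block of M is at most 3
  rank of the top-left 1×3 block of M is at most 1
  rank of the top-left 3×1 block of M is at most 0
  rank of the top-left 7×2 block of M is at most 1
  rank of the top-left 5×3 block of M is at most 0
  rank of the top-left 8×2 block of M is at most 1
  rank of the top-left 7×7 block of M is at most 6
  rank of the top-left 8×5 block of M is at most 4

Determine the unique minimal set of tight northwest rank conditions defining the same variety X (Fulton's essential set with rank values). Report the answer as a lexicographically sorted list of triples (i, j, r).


Propagating the 12 rank bounds to every northwest block:

  0 | 0 | 0 | 0 | 0 | 0 | 0 | 0 | 1
  0 | 0 | 0 | 0 | 0 | 1 | 1 | 1 | 2
  0 | 0 | 0 | 0 | 0 | 1 | 2 | 2 | 3
  0 | 0 | 0 | 1 | 1 | 2 | 3 | 3 | 4
  0 | 0 | 0 | 1 | 1 | 2 | 3 | 4 | 5
  1 | 1 | 1 | 2 | 2 | 3 | 4 | 5 | 6
  1 | 1 | 2 | 3 | 3 | 4 | 5 | 6 | 7
  1 | 1 | 2 | 3 | 4 | 5 | 6 | 7 | 8
  1 | 2 | 3 | 4 | 5 | 6 | 7 | 8 | 9

hence w(1..9) = (9, 6, 7, 4, 8, 1, 3, 5, 2).

5 SE-corners of the 27-cell Rothe diagram give Ess(w):

[(1, 8, 0), (3, 5, 0), (5, 3, 0), (5, 5, 1), (8, 2, 1)]


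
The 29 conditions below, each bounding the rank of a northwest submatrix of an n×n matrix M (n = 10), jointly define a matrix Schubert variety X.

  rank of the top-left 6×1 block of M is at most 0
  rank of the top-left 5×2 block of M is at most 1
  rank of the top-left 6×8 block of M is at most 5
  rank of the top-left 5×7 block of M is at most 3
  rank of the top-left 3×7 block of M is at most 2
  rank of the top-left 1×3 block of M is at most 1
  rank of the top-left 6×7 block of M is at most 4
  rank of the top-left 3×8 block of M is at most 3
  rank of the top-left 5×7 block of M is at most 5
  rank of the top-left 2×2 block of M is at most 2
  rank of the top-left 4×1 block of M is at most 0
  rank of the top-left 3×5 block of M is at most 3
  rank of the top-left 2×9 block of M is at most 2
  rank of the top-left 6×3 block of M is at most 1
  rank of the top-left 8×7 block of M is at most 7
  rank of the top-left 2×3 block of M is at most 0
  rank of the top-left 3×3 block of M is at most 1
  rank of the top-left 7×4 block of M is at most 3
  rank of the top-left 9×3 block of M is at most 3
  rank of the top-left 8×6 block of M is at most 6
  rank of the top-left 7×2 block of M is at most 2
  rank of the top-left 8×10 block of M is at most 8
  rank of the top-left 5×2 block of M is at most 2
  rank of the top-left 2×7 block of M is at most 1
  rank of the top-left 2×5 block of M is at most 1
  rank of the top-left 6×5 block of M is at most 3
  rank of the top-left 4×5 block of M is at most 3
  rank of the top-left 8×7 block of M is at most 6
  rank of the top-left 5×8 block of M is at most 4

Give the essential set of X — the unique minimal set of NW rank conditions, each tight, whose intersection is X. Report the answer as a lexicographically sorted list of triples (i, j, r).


Reconstructing r_w from the 29 given conditions:

  row 1: 0 0 0 1 1 1 1 1 1 1
  row 2: 0 0 0 1 1 1 1 2 2 2
  row 3: 0 1 1 2 2 2 2 3 3 3
  row 4: 0 1 1 2 3 3 3 4 4 4
  row 5: 0 1 1 2 3 3 3 4 5 5
  row 6: 0 1 1 2 3 4 4 5 6 6
  row 7: 1 2 2 3 4 5 5 6 7 7
  row 8: 1 2 3 4 5 6 6 7 8 8
  row 9: 1 2 3 4 5 6 7 8 9 9
  row 10: 1 2 3 4 5 6 7 8 9 10

reading off 1-entries of Δ²R: w = (4, 8, 2, 5, 9, 6, 1, 3, 7, 10).

Rothe diagram D(w) (18 cells), 5 SE-corners (essential conditions):

[(2, 3, 0), (2, 7, 1), (5, 7, 3), (6, 1, 0), (6, 3, 1)]


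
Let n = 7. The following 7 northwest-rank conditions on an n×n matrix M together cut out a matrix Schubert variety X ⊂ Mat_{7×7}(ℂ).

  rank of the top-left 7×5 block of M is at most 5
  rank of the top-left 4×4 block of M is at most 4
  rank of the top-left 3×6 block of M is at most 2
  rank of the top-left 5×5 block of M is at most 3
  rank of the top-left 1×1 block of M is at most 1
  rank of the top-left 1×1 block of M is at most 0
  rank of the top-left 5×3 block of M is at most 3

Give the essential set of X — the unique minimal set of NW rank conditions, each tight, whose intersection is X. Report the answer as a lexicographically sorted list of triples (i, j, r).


The tightest implied rank at each (i,j), from the 7 conditions:

  0 | 1 | 1 | 1 | 1 | 1 | 1
  1 | 2 | 2 | 2 | 2 | 2 | 2
  1 | 2 | 2 | 2 | 2 | 2 | 3
  1 | 2 | 3 | 3 | 3 | 3 | 4
  1 | 2 | 3 | 3 | 3 | 4 | 5
  1 | 2 | 3 | 4 | 4 | 5 | 6
  1 | 2 | 3 | 4 | 5 | 6 | 7

the unique w with this rank table is (2, 1, 7, 3, 6, 4, 5).

Fulton essential set (3 of the 7 Rothe cells):

[(1, 1, 0), (3, 6, 2), (5, 5, 3)]


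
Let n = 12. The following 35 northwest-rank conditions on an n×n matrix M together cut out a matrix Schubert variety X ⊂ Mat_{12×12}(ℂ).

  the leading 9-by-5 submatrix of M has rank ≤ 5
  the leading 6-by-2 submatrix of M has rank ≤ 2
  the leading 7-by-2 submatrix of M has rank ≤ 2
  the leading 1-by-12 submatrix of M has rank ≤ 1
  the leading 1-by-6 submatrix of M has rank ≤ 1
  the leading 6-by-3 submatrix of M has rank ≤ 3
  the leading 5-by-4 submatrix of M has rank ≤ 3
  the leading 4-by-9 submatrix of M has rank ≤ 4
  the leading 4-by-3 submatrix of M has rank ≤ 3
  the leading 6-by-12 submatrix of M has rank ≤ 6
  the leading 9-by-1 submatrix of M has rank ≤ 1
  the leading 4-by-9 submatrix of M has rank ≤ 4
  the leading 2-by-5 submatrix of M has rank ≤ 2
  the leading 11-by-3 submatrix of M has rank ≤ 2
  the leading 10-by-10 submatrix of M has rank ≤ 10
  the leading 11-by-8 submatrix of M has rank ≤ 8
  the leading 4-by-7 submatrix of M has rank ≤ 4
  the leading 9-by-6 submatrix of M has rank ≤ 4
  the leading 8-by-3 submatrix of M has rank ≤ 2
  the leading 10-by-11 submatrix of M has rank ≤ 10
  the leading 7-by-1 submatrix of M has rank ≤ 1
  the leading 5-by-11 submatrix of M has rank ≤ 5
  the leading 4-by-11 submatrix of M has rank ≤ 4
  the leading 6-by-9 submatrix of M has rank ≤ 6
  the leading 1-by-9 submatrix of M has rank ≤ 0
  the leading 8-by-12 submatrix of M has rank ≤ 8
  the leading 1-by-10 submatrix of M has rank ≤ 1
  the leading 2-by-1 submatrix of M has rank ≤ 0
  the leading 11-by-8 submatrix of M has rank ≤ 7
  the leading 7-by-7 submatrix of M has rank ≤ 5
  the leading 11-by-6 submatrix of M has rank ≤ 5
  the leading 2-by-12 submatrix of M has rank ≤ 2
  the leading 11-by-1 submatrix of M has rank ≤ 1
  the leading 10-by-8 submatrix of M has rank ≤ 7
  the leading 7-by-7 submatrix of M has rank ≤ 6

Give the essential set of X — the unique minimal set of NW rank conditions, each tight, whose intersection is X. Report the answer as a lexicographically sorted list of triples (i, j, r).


Reconstructing r_w from the 35 given conditions:

  i=1: 0 0 0 0 0 0 0 0 0 1 1 1
  i=2: 0 1 1 1 1 1 1 1 1 2 2 2
  i=3: 1 2 2 2 2 2 2 2 2 3 3 3
  i=4: 1 2 2 3 3 3 3 3 3 4 4 4
  i=5: 1 2 2 3 4 4 4 4 4 5 5 5
  i=6: 1 2 2 3 4 4 5 5 5 6 6 6
  i=7: 1 2 2 3 4 4 5 6 6 7 7 7
  i=8: 1 2 2 3 4 4 5 6 7 8 8 8
  i=9: 1 2 2 3 4 4 5 6 7 8 9 9
  i=10: 1 2 2 3 4 5 6 7 8 9 10 10
  i=11: 1 2 2 3 4 5 6 7 8 9 10 11
  i=12: 1 2 3 4 5 6 7 8 9 10 11 12

second differences of R give the permutation w = (10, 2, 1, 4, 5, 7, 8, 9, 11, 6, 12, 3).

Fulton essential set (4 of the 22 Rothe cells):

[(1, 9, 0), (2, 1, 0), (9, 6, 4), (11, 3, 2)]


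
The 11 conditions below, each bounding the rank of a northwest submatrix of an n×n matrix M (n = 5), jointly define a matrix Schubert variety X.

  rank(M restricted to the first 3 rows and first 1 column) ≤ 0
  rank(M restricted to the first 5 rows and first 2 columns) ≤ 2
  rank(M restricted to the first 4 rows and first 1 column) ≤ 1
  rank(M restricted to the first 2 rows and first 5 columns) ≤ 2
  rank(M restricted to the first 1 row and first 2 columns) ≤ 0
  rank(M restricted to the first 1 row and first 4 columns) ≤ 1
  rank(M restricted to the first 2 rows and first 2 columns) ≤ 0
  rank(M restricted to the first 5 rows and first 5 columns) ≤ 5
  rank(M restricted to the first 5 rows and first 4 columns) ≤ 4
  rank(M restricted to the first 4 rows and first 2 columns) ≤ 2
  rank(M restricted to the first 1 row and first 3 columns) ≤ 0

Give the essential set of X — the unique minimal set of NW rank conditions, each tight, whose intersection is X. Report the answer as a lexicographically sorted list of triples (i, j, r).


Recovering R(i,j) via the rank-extension bound from the 11 conditions:

  0 0 0 1 1
  0 0 1 2 2
  0 1 2 3 3
  1 2 3 4 4
  1 2 3 4 5

second differences of R give the permutation w = (4, 3, 2, 1, 5).

Rothe diagram D(w) (6 cells), 3 SE-corners (essential conditions):

[(1, 3, 0), (2, 2, 0), (3, 1, 0)]


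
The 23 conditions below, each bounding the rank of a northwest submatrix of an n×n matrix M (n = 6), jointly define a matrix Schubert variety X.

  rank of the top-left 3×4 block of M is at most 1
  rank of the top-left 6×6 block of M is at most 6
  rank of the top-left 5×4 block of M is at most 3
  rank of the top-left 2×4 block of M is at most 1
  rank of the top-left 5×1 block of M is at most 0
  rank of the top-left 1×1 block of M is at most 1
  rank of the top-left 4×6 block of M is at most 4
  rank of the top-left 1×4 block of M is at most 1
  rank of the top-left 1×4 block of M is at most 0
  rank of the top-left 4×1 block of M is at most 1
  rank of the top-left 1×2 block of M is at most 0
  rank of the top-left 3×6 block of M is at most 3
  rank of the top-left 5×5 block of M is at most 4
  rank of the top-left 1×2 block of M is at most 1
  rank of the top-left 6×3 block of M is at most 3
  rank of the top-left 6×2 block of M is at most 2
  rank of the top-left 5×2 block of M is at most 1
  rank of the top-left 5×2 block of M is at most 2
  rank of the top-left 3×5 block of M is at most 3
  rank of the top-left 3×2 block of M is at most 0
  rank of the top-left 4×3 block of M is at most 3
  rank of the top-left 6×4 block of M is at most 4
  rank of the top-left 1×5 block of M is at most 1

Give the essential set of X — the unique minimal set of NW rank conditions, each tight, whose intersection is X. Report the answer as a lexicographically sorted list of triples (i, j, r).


Propagating the 23 rank bounds to every northwest block:

  0 | 0 | 0 | 0 | 1 | 1
  0 | 0 | 1 | 1 | 2 | 2
  0 | 0 | 1 | 1 | 2 | 3
  0 | 1 | 2 | 2 | 3 | 4
  0 | 1 | 2 | 3 | 4 | 5
  1 | 2 | 3 | 4 | 5 | 6

the unique w with this rank table is (5, 3, 6, 2, 4, 1).

4 SE-corners of the 11-cell Rothe diagram give Ess(w):

[(1, 4, 0), (3, 2, 0), (3, 4, 1), (5, 1, 0)]


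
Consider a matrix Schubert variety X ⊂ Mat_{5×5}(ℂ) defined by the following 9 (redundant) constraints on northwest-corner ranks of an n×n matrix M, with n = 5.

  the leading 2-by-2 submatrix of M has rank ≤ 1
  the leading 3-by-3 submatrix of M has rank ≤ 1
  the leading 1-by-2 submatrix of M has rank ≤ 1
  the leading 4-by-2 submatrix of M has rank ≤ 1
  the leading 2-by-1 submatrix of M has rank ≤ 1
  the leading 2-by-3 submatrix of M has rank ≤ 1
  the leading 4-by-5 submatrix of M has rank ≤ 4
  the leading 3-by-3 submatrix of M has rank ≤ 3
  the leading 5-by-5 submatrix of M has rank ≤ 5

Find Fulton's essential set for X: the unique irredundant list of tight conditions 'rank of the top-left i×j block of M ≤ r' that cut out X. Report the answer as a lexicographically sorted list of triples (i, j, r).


Rank table r_w(5×5) implied by the 9 constraints:

  R[1]: 1 1 1 1 1
  R[2]: 1 1 1 2 2
  R[3]: 1 1 1 2 3
  R[4]: 1 1 2 3 4
  R[5]: 1 2 3 4 5

hence w(1..5) = (1, 4, 5, 3, 2).

|D(w)|=5, |Ess(w)|=2:

[(3, 3, 1), (4, 2, 1)]


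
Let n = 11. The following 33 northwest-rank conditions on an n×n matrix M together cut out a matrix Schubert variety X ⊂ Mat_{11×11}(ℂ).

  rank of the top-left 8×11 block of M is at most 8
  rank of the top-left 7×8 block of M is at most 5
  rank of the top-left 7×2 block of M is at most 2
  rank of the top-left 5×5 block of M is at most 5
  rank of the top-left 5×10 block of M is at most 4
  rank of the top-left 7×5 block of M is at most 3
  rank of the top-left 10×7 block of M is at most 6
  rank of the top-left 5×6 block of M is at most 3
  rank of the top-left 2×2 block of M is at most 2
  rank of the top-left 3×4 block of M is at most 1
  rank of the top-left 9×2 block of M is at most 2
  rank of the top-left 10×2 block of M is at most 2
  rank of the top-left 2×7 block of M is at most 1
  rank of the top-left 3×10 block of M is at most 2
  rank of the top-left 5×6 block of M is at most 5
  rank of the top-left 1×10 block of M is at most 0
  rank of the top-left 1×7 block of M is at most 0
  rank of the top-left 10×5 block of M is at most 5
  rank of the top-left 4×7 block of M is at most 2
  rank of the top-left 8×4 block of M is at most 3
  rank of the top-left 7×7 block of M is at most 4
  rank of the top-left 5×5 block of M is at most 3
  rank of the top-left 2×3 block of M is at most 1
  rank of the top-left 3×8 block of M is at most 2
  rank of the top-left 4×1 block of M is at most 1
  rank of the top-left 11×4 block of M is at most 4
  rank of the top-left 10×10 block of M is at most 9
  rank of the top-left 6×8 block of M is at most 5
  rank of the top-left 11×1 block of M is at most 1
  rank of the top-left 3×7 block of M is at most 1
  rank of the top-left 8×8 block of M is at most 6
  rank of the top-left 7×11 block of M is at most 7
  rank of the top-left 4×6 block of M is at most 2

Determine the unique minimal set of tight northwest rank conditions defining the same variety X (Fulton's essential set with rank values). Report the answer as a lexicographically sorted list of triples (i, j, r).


Reconstructing r_w from the 33 given conditions:

  row 1: 0  0  0  0  0  0  0  0  0  0  1
  row 2: 1  1  1  1  1  1  1  1  1  1  2
  row 3: 1  1  1  1  1  1  1  2  2  2  3
  row 4: 1  2  2  2  2  2  2  3  3  3  4
  row 5: 1  2  3  3  3  3  3  4  4  4  5
  row 6: 1  2  3  3  3  4  4  5  5  5  6
  row 7: 1  2  3  3  3  4  4  5  6  6  7
  row 8: 1  2  3  3  4  5  5  6  7  7  8
  row 9: 1  2  3  4  5  6  6  7  8  8  9
  row 10: 1  2  3  4  5  6  6  7  8  9  10
  row 11: 1  2  3  4  5  6  7  8  9  10  11

giving w = (11, 1, 8, 2, 3, 6, 9, 5, 4, 10, 7) via Δ²R.

Fulton essential set (6 of the 23 Rothe cells):

[(1, 10, 0), (3, 7, 1), (7, 5, 3), (7, 7, 4), (8, 4, 3), (10, 7, 6)]


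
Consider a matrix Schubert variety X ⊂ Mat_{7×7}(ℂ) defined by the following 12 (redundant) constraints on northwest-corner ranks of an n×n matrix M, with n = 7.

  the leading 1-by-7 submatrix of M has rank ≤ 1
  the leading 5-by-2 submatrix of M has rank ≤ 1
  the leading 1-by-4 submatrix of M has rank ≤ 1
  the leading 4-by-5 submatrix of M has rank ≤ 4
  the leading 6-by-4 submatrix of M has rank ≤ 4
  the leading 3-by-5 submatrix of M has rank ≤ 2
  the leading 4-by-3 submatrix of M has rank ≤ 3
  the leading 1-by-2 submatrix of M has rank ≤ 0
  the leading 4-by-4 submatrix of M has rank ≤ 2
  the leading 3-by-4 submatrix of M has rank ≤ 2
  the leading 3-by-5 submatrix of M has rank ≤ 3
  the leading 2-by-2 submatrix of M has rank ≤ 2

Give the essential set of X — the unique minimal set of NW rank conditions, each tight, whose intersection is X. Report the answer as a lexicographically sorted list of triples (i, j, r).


Rank table r_w(7×7) implied by the 12 constraints:

  0  0  1  1  1  1  1
  1  1  2  2  2  2  2
  1  1  2  2  2  3  3
  1  1  2  2  3  4  4
  1  1  2  3  4  5  5
  1  2  3  4  5  6  6
  1  2  3  4  5  6  7

second differences of R give the permutation w = (3, 1, 6, 5, 4, 2, 7).

Rothe diagram D(w) (8 cells), 4 SE-corners (essential conditions):

[(1, 2, 0), (3, 5, 2), (4, 4, 2), (5, 2, 1)]


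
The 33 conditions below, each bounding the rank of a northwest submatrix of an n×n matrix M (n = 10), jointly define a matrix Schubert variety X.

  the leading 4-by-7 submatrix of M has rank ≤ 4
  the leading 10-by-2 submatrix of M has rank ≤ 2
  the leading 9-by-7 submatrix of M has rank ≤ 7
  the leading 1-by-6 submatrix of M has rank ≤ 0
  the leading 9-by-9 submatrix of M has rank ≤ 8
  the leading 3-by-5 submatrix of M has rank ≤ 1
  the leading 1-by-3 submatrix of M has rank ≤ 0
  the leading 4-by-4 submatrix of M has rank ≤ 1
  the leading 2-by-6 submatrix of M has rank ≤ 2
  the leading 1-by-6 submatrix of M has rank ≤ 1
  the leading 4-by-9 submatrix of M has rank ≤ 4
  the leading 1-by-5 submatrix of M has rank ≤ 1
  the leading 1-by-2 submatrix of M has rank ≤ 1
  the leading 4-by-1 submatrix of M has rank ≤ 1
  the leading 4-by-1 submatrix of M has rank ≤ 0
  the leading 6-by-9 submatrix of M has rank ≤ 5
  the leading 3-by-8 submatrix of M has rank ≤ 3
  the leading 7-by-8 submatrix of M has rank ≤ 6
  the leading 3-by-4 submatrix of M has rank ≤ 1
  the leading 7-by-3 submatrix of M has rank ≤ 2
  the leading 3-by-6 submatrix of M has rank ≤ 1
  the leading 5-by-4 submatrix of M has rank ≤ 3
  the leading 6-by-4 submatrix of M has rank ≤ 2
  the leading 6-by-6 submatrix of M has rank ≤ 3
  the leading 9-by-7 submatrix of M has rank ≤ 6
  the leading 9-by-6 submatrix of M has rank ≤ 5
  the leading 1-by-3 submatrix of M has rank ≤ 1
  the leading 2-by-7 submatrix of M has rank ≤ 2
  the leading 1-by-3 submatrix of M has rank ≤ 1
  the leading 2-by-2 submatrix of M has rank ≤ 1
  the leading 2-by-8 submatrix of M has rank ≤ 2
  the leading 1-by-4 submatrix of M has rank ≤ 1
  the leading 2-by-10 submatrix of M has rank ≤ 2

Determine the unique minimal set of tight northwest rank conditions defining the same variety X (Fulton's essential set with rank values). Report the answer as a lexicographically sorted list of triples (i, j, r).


Rank table r_w(10×10) implied by the 33 constraints:

  R[1]: 0  0  0  0  0  0  1  1  1  1
  R[2]: 0  1  1  1  1  1  2  2  2  2
  R[3]: 0  1  1  1  1  1  2  3  3  3
  R[4]: 0  1  1  1  2  2  3  4  4  4
  R[5]: 1  2  2  2  3  3  4  5  5  5
  R[6]: 1  2  2  2  3  3  4  5  5  6
  R[7]: 1  2  2  3  4  4  5  6  6  7
  R[8]: 1  2  3  4  5  5  6  7  7  8
  R[9]: 1  2  3  4  5  5  6  7  8  9
  R[10]: 1  2  3  4  5  6  7  8  9  10

giving w = (7, 2, 8, 5, 1, 10, 4, 3, 9, 6) via Δ²R.

Fulton essential set (9 of the 21 Rothe cells):

[(1, 6, 0), (3, 6, 1), (4, 1, 0), (4, 4, 1), (6, 4, 2), (6, 6, 3), (6, 9, 5), (7, 3, 2), (9, 6, 5)]


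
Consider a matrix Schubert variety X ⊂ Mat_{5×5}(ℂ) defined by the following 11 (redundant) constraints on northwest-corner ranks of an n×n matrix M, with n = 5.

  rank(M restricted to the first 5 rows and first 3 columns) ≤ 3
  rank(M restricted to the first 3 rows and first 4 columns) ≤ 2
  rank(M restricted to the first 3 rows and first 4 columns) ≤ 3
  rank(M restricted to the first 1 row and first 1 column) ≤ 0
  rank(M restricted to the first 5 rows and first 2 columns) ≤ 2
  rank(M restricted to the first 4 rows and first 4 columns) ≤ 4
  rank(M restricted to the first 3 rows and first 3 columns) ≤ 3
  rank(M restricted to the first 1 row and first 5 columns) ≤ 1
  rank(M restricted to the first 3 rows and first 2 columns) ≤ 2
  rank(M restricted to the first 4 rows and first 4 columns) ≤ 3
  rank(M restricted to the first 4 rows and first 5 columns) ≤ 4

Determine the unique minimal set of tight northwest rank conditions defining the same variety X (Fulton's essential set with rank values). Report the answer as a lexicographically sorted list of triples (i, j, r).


Reconstructing r_w from the 11 given conditions:

  R[1]: 0 1 1 1 1
  R[2]: 1 2 2 2 2
  R[3]: 1 2 2 2 3
  R[4]: 1 2 3 3 4
  R[5]: 1 2 3 4 5

reading off 1-entries of Δ²R: w = (2, 1, 5, 3, 4).

Fulton essential set (2 of the 3 Rothe cells):

[(1, 1, 0), (3, 4, 2)]


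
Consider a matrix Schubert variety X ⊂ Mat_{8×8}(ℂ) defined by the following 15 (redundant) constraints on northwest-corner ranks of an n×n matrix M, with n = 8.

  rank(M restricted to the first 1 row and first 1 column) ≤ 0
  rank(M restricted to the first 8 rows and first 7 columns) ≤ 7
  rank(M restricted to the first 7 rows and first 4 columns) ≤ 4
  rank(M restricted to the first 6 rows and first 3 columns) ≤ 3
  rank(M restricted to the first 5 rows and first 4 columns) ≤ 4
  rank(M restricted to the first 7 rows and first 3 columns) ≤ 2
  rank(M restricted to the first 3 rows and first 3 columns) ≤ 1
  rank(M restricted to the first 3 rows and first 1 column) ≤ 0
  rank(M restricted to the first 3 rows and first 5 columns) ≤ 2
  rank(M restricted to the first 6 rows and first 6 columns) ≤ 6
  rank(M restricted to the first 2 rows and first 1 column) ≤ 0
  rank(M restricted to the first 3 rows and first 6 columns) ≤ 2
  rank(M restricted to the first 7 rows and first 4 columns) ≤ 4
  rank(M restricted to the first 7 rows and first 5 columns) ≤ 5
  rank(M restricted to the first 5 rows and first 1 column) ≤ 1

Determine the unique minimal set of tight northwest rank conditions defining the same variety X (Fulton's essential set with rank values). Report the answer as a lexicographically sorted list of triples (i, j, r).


Reconstructing r_w from the 15 given conditions:

  i=1: 0 1 1 1 1 1 1 1
  i=2: 0 1 1 2 2 2 2 2
  i=3: 0 1 1 2 2 2 3 3
  i=4: 1 2 2 3 3 3 4 4
  i=5: 1 2 2 3 4 4 5 5
  i=6: 1 2 2 3 4 5 6 6
  i=7: 1 2 2 3 4 5 6 7
  i=8: 1 2 3 4 5 6 7 8

giving w = (2, 4, 7, 1, 5, 6, 8, 3) via Δ²R.

ℓ(w)=10; the 4 essential cells (i,j,r):

[(3, 1, 0), (3, 3, 1), (3, 6, 2), (7, 3, 2)]


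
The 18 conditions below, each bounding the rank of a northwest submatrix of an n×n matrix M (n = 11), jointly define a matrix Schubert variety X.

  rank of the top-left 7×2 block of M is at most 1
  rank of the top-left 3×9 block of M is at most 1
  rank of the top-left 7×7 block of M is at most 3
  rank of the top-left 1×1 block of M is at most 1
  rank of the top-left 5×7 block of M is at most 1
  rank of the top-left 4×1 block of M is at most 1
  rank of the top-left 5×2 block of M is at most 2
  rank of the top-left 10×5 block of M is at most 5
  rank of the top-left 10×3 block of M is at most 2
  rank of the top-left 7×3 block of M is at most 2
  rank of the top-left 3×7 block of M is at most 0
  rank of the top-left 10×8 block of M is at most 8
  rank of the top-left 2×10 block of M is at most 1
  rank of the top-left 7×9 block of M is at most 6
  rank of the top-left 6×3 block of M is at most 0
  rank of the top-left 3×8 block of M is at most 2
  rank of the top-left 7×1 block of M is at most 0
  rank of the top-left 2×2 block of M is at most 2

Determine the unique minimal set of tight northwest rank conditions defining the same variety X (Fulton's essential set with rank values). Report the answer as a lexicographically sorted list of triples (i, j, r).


Recovering R(i,j) via the rank-extension bound from the 18 conditions:

  i=1: 0  0  0  0  0  0  0  1  1  1  1
  i=2: 0  0  0  0  0  0  0  1  1  1  2
  i=3: 0  0  0  0  0  0  0  1  1  2  3
  i=4: 0  0  0  1  1  1  1  2  2  3  4
  i=5: 0  0  0  1  1  1  1  2  3  4  5
  i=6: 0  0  0  1  2  2  2  3  4  5  6
  i=7: 0  1  1  2  3  3  3  4  5  6  7
  i=8: 1  2  2  3  4  4  4  5  6  7  8
  i=9: 1  2  2  3  4  5  5  6  7  8  9
  i=10: 1  2  2  3  4  5  6  7  8  9  10
  i=11: 1  2  3  4  5  6  7  8  9  10  11

reading off 1-entries of Δ²R: w = (8, 11, 10, 4, 9, 5, 2, 1, 6, 7, 3).

ℓ(w)=39; the 7 essential cells (i,j,r):

[(2, 10, 1), (3, 7, 0), (3, 9, 1), (5, 7, 1), (6, 3, 0), (7, 1, 0), (10, 3, 2)]


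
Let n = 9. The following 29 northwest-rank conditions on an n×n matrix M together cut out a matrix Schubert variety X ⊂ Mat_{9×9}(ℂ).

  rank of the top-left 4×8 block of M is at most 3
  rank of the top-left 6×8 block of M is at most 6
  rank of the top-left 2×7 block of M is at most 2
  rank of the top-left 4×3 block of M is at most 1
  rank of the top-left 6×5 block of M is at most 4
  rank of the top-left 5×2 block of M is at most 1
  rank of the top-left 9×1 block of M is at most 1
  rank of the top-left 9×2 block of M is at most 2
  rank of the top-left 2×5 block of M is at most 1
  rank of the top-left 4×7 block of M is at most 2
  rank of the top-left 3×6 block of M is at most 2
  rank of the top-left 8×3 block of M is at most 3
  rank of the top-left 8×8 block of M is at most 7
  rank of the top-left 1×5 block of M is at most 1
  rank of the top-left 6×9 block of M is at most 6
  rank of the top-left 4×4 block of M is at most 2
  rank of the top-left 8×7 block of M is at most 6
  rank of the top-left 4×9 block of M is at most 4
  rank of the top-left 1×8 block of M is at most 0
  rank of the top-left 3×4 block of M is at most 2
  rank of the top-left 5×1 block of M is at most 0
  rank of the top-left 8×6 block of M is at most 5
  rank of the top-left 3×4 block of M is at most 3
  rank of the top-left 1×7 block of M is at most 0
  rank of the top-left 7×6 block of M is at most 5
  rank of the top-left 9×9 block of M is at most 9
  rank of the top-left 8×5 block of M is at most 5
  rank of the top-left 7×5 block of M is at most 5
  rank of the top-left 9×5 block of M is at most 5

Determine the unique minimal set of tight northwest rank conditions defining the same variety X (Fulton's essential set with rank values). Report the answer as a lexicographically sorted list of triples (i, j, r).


Reconstructing r_w from the 29 given conditions:

  i=1: 0 0 0 0 0 0 0 0 1
  i=2: 0 1 1 1 1 1 1 1 2
  i=3: 0 1 1 2 2 2 2 2 3
  i=4: 0 1 1 2 2 2 2 3 4
  i=5: 0 1 2 3 3 3 3 4 5
  i=6: 1 2 3 4 4 4 4 5 6
  i=7: 1 2 3 4 5 5 5 6 7
  i=8: 1 2 3 4 5 5 6 7 8
  i=9: 1 2 3 4 5 6 7 8 9

reading off 1-entries of Δ²R: w = (9, 2, 4, 8, 3, 1, 5, 7, 6).

D(w) has 18 cells with 5 SE-corners; essential set:

[(1, 8, 0), (4, 3, 1), (4, 7, 2), (5, 1, 0), (8, 6, 5)]


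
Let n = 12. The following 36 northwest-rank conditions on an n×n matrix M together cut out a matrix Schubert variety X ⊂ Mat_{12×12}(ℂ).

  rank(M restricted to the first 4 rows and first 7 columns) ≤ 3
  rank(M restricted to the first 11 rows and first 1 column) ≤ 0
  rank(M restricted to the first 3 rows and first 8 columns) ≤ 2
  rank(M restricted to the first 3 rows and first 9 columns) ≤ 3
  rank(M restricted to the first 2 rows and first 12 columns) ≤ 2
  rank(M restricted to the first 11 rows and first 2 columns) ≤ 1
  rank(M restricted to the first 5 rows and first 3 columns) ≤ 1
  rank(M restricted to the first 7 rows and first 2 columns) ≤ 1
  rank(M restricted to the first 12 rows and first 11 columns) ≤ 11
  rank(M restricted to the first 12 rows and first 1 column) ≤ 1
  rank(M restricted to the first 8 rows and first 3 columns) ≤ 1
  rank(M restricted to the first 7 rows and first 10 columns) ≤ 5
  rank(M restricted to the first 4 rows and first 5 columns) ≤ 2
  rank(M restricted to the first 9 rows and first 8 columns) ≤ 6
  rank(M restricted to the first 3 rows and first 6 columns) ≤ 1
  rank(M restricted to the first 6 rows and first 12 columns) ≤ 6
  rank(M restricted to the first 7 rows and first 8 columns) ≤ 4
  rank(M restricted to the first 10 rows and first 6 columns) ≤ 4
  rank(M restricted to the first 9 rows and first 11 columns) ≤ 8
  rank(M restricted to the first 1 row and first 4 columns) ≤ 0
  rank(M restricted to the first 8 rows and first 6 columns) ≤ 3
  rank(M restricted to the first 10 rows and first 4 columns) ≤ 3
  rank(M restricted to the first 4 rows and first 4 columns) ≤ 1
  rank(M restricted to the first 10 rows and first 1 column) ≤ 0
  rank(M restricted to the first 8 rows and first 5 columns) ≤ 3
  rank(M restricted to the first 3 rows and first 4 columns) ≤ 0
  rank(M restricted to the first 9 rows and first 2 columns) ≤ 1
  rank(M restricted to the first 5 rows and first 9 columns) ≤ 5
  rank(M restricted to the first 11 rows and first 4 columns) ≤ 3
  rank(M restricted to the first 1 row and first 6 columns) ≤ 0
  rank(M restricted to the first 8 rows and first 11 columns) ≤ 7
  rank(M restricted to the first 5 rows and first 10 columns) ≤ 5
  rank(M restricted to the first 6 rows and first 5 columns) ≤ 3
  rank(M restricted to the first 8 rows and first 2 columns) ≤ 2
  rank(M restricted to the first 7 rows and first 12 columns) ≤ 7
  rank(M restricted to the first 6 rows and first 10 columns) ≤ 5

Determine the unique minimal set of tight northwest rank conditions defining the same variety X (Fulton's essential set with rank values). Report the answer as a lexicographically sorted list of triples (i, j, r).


Reconstructing r_w from the 36 given conditions:

  0, 0, 0, 0, 0, 0, 1, 1, 1, 1, 1, 1
  0, 0, 0, 0, 1, 1, 2, 2, 2, 2, 2, 2
  0, 0, 0, 0, 1, 1, 2, 2, 3, 3, 3, 3
  0, 1, 1, 1, 2, 2, 3, 3, 4, 4, 4, 4
  0, 1, 1, 2, 3, 3, 4, 4, 5, 5, 5, 5
  0, 1, 1, 2, 3, 3, 4, 4, 5, 5, 6, 6
  0, 1, 1, 2, 3, 3, 4, 4, 5, 5, 6, 7
  0, 1, 1, 2, 3, 3, 4, 5, 6, 6, 7, 8
  0, 1, 2, 3, 4, 4, 5, 6, 7, 7, 8, 9
  0, 1, 2, 3, 4, 4, 5, 6, 7, 8, 9, 10
  0, 1, 2, 3, 4, 5, 6, 7, 8, 9, 10, 11
  1, 2, 3, 4, 5, 6, 7, 8, 9, 10, 11, 12

the unique w with this rank table is (7, 5, 9, 2, 4, 11, 12, 8, 3, 10, 6, 1).

Rothe diagram D(w) (36 cells), 10 SE-corners (essential conditions):

[(1, 6, 0), (3, 4, 0), (3, 6, 1), (3, 8, 2), (7, 8, 4), (7, 10, 5), (8, 3, 1), (8, 6, 3), (10, 6, 4), (11, 1, 0)]
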